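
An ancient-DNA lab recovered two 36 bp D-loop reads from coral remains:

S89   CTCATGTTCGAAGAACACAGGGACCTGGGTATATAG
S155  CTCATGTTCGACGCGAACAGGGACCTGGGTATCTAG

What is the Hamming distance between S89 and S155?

The sequences differ at positions 12 (A/C), 14 (A/C), 15 (A/G), 16 (C/A), 33 (A/C).
That gives 5 mismatches out of 36 aligned sites, so the Hamming distance is 5.

5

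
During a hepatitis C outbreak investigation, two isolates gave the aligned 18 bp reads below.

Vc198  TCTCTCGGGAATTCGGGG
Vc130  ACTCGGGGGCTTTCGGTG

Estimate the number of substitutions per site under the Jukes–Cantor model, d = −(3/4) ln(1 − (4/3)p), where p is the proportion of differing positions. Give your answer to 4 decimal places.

0.4408

Mismatches occur at site 1 (T↔A), site 5 (T↔G), site 6 (C↔G), site 10 (A↔C), site 11 (A↔T), site 17 (G↔T).
p = 6/18 = 0.333333.
d = −0.75 · ln(1 − (4/3)·0.333333) = −0.75 · ln(0.555556) = −0.75 · (-0.587786) = 0.4408.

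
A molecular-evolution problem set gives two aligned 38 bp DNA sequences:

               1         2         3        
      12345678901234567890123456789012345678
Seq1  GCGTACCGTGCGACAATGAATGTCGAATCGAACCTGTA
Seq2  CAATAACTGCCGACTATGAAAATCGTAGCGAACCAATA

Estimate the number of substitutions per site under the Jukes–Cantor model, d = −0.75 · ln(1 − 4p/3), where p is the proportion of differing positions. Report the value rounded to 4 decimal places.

0.5068

The sequences differ at positions 1 (G/C), 2 (C/A), 3 (G/A), 6 (C/A), 8 (G/T), 9 (T/G), 10 (G/C), 15 (A/T), 21 (T/A), 22 (G/A), 26 (A/T), 28 (T/G), 35 (T/A), 36 (G/A).
p = 14/38 = 0.368421.
d = −0.75 · ln(1 − (4/3)·0.368421) = −0.75 · ln(0.508772) = −0.75 · (-0.675755) = 0.5068.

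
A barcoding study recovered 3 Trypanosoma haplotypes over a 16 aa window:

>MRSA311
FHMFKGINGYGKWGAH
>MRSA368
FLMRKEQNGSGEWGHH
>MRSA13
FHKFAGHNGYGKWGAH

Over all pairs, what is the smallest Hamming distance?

3

Pairwise Hamming distances:
  MRSA311 vs MRSA368: 7
  MRSA311 vs MRSA13: 3
  MRSA368 vs MRSA13: 9
The smallest is 3, between MRSA311 and MRSA13.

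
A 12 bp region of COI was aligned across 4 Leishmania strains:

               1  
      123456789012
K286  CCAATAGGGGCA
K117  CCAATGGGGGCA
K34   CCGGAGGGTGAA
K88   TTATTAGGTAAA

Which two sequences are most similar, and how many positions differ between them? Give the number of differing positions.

Pairwise Hamming distances:
  K286 vs K117: 1
  K286 vs K34: 6
  K286 vs K88: 6
  K117 vs K34: 5
  K117 vs K88: 7
  K34 vs K88: 7
The smallest is 1, between K286 and K117.

1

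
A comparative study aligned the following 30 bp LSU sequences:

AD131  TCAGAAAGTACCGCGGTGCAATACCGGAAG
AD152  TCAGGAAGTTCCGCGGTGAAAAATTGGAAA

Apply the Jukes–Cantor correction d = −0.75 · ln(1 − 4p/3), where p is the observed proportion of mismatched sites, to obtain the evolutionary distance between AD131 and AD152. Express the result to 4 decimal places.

0.2795

The sequences differ at positions 5 (A/G), 10 (A/T), 19 (C/A), 22 (T/A), 24 (C/T), 25 (C/T), 30 (G/A).
p = 7/30 = 0.233333.
d = −0.75 · ln(1 − (4/3)·0.233333) = −0.75 · ln(0.688889) = −0.75 · (-0.372675) = 0.2795.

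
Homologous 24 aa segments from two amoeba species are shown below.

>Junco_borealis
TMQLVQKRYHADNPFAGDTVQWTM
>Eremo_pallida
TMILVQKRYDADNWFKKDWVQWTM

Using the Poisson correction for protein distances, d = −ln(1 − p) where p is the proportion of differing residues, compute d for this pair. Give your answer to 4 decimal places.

0.2877

The sequences differ at positions 3 (Q/I), 10 (H/D), 14 (P/W), 16 (A/K), 17 (G/K), 19 (T/W).
p = 6/24 = 0.250000.
d = −ln(1 − 0.250000) = −ln(0.750000) = 0.2877.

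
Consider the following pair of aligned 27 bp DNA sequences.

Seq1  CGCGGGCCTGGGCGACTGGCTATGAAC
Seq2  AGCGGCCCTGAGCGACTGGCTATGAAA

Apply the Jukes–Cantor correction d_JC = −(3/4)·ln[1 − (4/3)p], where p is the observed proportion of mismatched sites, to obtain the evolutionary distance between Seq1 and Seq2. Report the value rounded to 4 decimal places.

Mismatches occur at site 1 (C/A), site 6 (G/C), site 11 (G/A), site 27 (C/A).
p = 4/27 = 0.148148.
d = −0.75 · ln(1 − (4/3)·0.148148) = −0.75 · ln(0.802469) = −0.75 · (-0.220062) = 0.1650.

0.1650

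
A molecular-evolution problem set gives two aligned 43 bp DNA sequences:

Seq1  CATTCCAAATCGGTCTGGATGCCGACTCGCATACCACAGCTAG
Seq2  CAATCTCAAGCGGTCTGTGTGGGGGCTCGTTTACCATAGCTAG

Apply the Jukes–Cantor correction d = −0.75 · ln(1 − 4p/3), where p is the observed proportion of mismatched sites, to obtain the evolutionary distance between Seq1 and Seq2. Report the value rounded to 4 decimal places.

The sequences differ at positions 3 (T/A), 6 (C/T), 7 (A/C), 10 (T/G), 18 (G/T), 19 (A/G), 22 (C/G), 23 (C/G), 25 (A/G), 30 (C/T), 31 (A/T), 37 (C/T).
p = 12/43 = 0.279070.
d = −0.75 · ln(1 − (4/3)·0.279070) = −0.75 · ln(0.627907) = −0.75 · (-0.465363) = 0.3490.

0.3490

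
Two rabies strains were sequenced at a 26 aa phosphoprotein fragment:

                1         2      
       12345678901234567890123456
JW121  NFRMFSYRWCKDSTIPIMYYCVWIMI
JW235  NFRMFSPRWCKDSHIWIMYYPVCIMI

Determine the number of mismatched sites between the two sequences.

5

Mismatches occur at site 7 (Y→P), site 14 (T→H), site 16 (P→W), site 21 (C→P), site 23 (W→C).
That gives 5 mismatches out of 26 aligned sites, so the Hamming distance is 5.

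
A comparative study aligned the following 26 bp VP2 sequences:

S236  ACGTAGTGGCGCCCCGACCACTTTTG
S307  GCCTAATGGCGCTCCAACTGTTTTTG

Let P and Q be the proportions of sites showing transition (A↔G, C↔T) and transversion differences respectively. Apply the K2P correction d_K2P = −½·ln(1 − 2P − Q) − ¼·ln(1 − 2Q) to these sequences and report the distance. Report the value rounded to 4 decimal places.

0.4501

Mismatches occur at site 1 (A→G, transition), site 3 (G→C, transversion), site 6 (G→A, transition), site 13 (C→T, transition), site 16 (G→A, transition), site 19 (C→T, transition), site 20 (A→G, transition), site 21 (C→T, transition).
Of the 8 differences, 7 transitions and 1 transversion over 26 sites: P = 7/26 = 0.269231, Q = 1/26 = 0.038462.
d = −0.5·ln(0.423076) − 0.25·ln(0.923076) = −0.5·(-0.860203) − 0.25·(-0.080044) = 0.4501.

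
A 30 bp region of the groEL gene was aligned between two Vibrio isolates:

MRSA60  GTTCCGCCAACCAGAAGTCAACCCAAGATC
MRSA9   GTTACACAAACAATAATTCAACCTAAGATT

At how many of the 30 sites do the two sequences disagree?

8

The sequences differ at positions 4 (C/A), 6 (G/A), 8 (C/A), 12 (C/A), 14 (G/T), 17 (G/T), 24 (C/T), 30 (C/T).
That gives 8 mismatches out of 30 aligned sites, so the Hamming distance is 8.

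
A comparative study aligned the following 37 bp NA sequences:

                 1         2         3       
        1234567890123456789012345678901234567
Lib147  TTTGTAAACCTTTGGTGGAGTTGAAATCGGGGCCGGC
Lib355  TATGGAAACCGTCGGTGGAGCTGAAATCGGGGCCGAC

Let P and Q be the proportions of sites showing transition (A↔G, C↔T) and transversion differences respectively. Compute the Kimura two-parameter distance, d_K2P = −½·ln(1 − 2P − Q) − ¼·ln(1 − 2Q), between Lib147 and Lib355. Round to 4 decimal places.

0.1836

Mismatches occur at site 2 (T→A, transversion), site 5 (T→G, transversion), site 11 (T→G, transversion), site 13 (T→C, transition), site 21 (T→C, transition), site 36 (G→A, transition).
Of the 6 differences, 3 transitions and 3 transversions over 37 sites: P = 3/37 = 0.081081, Q = 3/37 = 0.081081.
d = −0.5·ln(0.756757) − 0.25·ln(0.837838) = −0.5·(-0.278713) − 0.25·(-0.176931) = 0.1836.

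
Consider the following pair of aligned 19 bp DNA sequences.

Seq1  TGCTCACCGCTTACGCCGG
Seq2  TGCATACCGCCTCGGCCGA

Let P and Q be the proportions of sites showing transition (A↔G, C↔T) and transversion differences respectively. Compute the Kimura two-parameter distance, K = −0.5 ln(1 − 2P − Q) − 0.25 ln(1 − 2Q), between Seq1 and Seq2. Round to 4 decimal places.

0.4158

Differing sites — 4:T/A (Tv); 5:C/T (Ti); 11:T/C (Ti); 13:A/C (Tv); 14:C/G (Tv); 19:G/A (Ti).
Of the 6 differences, 3 transitions and 3 transversions over 19 sites: P = 3/19 = 0.157895, Q = 3/19 = 0.157895.
d = −0.5·ln(0.526315) − 0.25·ln(0.684210) = −0.5·(-0.641855) − 0.25·(-0.379490) = 0.4158.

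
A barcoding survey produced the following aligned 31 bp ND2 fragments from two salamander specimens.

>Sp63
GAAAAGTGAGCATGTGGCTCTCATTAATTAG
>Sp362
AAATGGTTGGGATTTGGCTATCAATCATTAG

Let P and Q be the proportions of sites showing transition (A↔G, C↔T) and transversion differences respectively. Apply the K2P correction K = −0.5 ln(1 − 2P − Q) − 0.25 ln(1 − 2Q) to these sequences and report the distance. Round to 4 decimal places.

0.4220

Mismatches occur at site 1 (G↔A, transition), site 4 (A↔T, transversion), site 5 (A↔G, transition), site 8 (G↔T, transversion), site 9 (A↔G, transition), site 11 (C↔G, transversion), site 14 (G↔T, transversion), site 20 (C↔A, transversion), site 24 (T↔A, transversion), site 26 (A↔C, transversion).
Of the 10 differences, 3 transitions and 7 transversions over 31 sites: P = 3/31 = 0.096774, Q = 7/31 = 0.225806.
d = −0.5·ln(0.580646) − 0.25·ln(0.548388) = −0.5·(-0.543614) − 0.25·(-0.600772) = 0.4220.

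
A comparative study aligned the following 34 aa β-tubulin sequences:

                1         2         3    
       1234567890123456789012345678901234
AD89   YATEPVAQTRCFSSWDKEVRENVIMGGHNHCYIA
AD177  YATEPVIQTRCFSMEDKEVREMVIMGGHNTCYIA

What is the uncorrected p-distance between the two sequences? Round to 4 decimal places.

Mismatches occur at site 7 (A→I), site 14 (S→M), site 15 (W→E), site 22 (N→M), site 30 (H→T).
There are 5 differences over 34 sites, so p = 5/34 = 0.1471.

0.1471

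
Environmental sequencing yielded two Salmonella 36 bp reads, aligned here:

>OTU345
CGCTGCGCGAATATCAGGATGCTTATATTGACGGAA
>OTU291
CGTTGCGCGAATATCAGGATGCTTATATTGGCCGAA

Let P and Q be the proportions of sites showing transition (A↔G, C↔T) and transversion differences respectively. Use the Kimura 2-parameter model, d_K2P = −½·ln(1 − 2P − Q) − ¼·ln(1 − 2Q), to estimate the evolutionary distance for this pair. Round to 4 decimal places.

0.0891

Differing sites — 3:C/T (Ti); 31:A/G (Ti); 33:G/C (Tv).
Of the 3 differences, 2 transitions and 1 transversion over 36 sites: P = 2/36 = 0.055556, Q = 1/36 = 0.027778.
d = −0.5·ln(0.861110) − 0.25·ln(0.944444) = −0.5·(-0.149533) − 0.25·(-0.057159) = 0.0891.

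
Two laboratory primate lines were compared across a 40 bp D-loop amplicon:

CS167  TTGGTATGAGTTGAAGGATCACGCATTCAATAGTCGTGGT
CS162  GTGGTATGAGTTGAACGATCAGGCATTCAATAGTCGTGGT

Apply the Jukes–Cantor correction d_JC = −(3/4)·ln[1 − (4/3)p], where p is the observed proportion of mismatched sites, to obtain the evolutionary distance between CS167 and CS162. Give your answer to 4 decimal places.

0.0790

Differing sites — 1:T/G; 16:G/C; 22:C/G.
p = 3/40 = 0.075000.
d = −0.75 · ln(1 − (4/3)·0.075000) = −0.75 · ln(0.900000) = −0.75 · (-0.105361) = 0.0790.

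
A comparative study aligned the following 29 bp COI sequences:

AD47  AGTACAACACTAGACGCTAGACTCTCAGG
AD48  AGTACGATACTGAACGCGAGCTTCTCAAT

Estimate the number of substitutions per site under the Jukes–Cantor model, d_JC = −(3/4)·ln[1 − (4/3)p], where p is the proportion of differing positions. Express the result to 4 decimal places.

0.4006

Mismatches occur at site 6 (A→G), site 8 (C→T), site 12 (A→G), site 13 (G→A), site 18 (T→G), site 21 (A→C), site 22 (C→T), site 28 (G→A), site 29 (G→T).
p = 9/29 = 0.310345.
d = −0.75 · ln(1 − (4/3)·0.310345) = −0.75 · ln(0.586207) = −0.75 · (-0.534082) = 0.4006.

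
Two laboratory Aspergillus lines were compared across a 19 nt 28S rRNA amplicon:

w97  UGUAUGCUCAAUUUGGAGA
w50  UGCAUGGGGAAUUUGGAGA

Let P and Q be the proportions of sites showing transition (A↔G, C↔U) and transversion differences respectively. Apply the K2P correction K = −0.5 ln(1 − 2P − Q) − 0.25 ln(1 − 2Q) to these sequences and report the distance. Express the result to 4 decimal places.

0.2476

The sequences differ at positions 3 (U/C, transition), 7 (C/G, transversion), 8 (U/G, transversion), 9 (C/G, transversion).
Of the 4 differences, 1 transition and 3 transversions over 19 sites: P = 1/19 = 0.052632, Q = 3/19 = 0.157895.
d = −0.5·ln(0.736841) − 0.25·ln(0.684210) = −0.5·(-0.305383) − 0.25·(-0.379490) = 0.2476.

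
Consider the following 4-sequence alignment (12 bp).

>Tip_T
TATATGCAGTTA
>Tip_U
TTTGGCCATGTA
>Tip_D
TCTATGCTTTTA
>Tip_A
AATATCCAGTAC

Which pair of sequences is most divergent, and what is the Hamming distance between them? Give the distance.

8

Pairwise Hamming distances:
  Tip_T vs Tip_U: 6
  Tip_T vs Tip_D: 3
  Tip_T vs Tip_A: 4
  Tip_U vs Tip_D: 6
  Tip_U vs Tip_A: 8
  Tip_D vs Tip_A: 7
The largest is 8, between Tip_U and Tip_A.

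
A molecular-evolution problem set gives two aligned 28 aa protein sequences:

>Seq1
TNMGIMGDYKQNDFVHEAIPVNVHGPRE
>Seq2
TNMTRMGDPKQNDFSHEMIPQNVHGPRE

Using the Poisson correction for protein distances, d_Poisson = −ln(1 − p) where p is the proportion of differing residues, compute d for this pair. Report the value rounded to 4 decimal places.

0.2412

The sequences differ at positions 4 (G/T), 5 (I/R), 9 (Y/P), 15 (V/S), 18 (A/M), 21 (V/Q).
p = 6/28 = 0.214286.
d = −ln(1 − 0.214286) = −ln(0.785714) = 0.2412.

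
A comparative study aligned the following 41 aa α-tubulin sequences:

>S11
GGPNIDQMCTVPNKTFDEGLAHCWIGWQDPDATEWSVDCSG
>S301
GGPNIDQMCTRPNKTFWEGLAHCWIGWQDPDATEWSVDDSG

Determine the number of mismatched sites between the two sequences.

3

Mismatches occur at site 11 (V→R), site 17 (D→W), site 39 (C→D).
That gives 3 mismatches out of 41 aligned sites, so the Hamming distance is 3.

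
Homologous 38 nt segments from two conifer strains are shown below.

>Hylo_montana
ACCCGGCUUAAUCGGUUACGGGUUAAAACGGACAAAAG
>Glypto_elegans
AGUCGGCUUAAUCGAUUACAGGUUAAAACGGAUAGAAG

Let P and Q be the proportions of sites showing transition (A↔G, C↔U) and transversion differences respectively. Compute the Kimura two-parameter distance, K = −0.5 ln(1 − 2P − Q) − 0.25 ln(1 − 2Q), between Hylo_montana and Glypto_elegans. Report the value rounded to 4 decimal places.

Mismatches occur at site 2 (C↔G, transversion), site 3 (C↔U, transition), site 15 (G↔A, transition), site 20 (G↔A, transition), site 33 (C↔U, transition), site 35 (A↔G, transition).
Of the 6 differences, 5 transitions and 1 transversion over 38 sites: P = 5/38 = 0.131579, Q = 1/38 = 0.026316.
d = −0.5·ln(0.710526) − 0.25·ln(0.947368) = −0.5·(-0.341750) − 0.25·(-0.054068) = 0.1844.

0.1844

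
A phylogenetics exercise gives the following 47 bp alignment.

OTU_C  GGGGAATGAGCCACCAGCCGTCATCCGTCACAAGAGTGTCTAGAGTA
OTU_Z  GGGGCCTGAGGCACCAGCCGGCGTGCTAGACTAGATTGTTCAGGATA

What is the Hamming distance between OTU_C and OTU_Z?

The sequences differ at positions 5 (A/C), 6 (A/C), 11 (C/G), 21 (T/G), 23 (A/G), 25 (C/G), 27 (G/T), 28 (T/A), 29 (C/G), 32 (A/T), 36 (G/T), 40 (C/T), 41 (T/C), 44 (A/G), 45 (G/A).
That gives 15 mismatches out of 47 aligned sites, so the Hamming distance is 15.

15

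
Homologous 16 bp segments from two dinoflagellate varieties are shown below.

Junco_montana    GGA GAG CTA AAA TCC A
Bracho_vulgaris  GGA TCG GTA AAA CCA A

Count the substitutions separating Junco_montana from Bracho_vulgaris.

Mismatches occur at site 4 (G/T), site 5 (A/C), site 7 (C/G), site 13 (T/C), site 15 (C/A).
That gives 5 mismatches out of 16 aligned sites, so the Hamming distance is 5.

5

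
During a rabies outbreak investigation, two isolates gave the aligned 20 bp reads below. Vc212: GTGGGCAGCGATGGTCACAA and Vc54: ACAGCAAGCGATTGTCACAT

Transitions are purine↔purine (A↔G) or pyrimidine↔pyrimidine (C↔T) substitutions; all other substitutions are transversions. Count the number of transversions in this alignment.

4

Differing sites — 1:G/A (Ti); 2:T/C (Ti); 3:G/A (Ti); 5:G/C (Tv); 6:C/A (Tv); 13:G/T (Tv); 20:A/T (Tv).
Of the 7 differences, 3 transitions and 4 transversions, so the answer is 4.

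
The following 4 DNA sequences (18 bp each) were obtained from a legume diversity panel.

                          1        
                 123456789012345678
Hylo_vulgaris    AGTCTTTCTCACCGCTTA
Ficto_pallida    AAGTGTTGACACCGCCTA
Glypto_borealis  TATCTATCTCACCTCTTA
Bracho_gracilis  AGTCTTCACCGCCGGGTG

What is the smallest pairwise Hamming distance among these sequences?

4

Pairwise Hamming distances:
  Hylo_vulgaris vs Ficto_pallida: 7
  Hylo_vulgaris vs Glypto_borealis: 4
  Hylo_vulgaris vs Bracho_gracilis: 7
  Ficto_pallida vs Glypto_borealis: 9
  Ficto_pallida vs Bracho_gracilis: 11
  Glypto_borealis vs Bracho_gracilis: 11
The smallest is 4, between Hylo_vulgaris and Glypto_borealis.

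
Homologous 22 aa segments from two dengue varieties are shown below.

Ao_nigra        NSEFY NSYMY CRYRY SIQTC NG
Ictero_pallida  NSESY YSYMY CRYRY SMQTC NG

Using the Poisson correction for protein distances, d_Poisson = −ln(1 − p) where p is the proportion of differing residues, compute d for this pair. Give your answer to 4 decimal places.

The sequences differ at positions 4 (F/S), 6 (N/Y), 17 (I/M).
p = 3/22 = 0.136364.
d = −ln(1 − 0.136364) = −ln(0.863636) = 0.1466.

0.1466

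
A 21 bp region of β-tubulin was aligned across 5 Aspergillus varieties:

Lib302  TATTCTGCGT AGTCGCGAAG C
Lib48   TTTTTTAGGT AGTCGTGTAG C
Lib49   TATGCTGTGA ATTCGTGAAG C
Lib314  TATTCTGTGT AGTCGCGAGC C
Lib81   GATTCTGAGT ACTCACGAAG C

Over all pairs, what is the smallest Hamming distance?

3

Pairwise Hamming distances:
  Lib302 vs Lib48: 6
  Lib302 vs Lib49: 5
  Lib302 vs Lib314: 3
  Lib302 vs Lib81: 4
  Lib48 vs Lib49: 8
  Lib48 vs Lib314: 8
  Lib48 vs Lib81: 9
  Lib49 vs Lib314: 6
  Lib49 vs Lib81: 7
  Lib314 vs Lib81: 6
The smallest is 3, between Lib302 and Lib314.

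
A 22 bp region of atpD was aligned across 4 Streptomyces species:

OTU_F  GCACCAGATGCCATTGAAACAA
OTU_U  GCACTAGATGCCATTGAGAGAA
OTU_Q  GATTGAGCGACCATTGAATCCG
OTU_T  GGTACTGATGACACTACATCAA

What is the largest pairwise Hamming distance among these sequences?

13

Pairwise Hamming distances:
  OTU_F vs OTU_U: 3
  OTU_F vs OTU_Q: 10
  OTU_F vs OTU_T: 9
  OTU_U vs OTU_Q: 12
  OTU_U vs OTU_T: 12
  OTU_Q vs OTU_T: 13
The largest is 13, between OTU_Q and OTU_T.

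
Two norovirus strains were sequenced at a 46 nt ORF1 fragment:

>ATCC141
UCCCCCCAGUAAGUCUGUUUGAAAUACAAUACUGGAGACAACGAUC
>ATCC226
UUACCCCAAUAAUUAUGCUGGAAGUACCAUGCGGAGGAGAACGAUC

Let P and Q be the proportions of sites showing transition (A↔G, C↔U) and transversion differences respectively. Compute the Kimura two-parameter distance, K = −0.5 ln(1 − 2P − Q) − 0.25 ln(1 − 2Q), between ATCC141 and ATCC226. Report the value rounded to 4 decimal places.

0.3956

Mismatches occur at site 2 (C→U, transition), site 3 (C→A, transversion), site 9 (G→A, transition), site 13 (G→U, transversion), site 15 (C→A, transversion), site 18 (U→C, transition), site 20 (U→G, transversion), site 24 (A→G, transition), site 28 (A→C, transversion), site 31 (A→G, transition), site 33 (U→G, transversion), site 35 (G→A, transition), site 36 (A→G, transition), site 39 (C→G, transversion).
Of the 14 differences, 7 transitions and 7 transversions over 46 sites: P = 7/46 = 0.152174, Q = 7/46 = 0.152174.
d = −0.5·ln(0.543478) − 0.25·ln(0.695652) = −0.5·(-0.609766) − 0.25·(-0.362906) = 0.3956.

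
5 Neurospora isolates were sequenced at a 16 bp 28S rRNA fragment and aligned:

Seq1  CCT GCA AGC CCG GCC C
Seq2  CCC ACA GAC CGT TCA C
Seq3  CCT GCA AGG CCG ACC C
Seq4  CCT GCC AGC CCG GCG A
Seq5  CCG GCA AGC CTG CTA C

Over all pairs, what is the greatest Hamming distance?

Pairwise Hamming distances:
  Seq1 vs Seq2: 8
  Seq1 vs Seq3: 2
  Seq1 vs Seq4: 3
  Seq1 vs Seq5: 5
  Seq2 vs Seq3: 9
  Seq2 vs Seq4: 10
  Seq2 vs Seq5: 8
  Seq3 vs Seq4: 5
  Seq3 vs Seq5: 6
  Seq4 vs Seq5: 7
The largest is 10, between Seq2 and Seq4.

10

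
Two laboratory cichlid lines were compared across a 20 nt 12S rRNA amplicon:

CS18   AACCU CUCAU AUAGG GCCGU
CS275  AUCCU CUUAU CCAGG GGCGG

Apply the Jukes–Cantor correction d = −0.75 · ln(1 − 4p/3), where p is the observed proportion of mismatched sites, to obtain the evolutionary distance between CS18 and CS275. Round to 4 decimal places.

Mismatches occur at site 2 (A/U), site 8 (C/U), site 11 (A/C), site 12 (U/C), site 17 (C/G), site 20 (U/G).
p = 6/20 = 0.300000.
d = −0.75 · ln(1 − (4/3)·0.300000) = −0.75 · ln(0.600000) = −0.75 · (-0.510826) = 0.3831.

0.3831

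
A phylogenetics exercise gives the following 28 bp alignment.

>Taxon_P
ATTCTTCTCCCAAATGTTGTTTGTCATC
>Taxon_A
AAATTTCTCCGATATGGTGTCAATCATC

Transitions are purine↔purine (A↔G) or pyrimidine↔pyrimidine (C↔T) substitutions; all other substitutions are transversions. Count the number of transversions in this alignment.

Mismatches occur at site 2 (T↔A, transversion), site 3 (T↔A, transversion), site 4 (C↔T, transition), site 11 (C↔G, transversion), site 13 (A↔T, transversion), site 17 (T↔G, transversion), site 21 (T↔C, transition), site 22 (T↔A, transversion), site 23 (G↔A, transition).
Of the 9 differences, 3 transitions and 6 transversions, so the answer is 6.

6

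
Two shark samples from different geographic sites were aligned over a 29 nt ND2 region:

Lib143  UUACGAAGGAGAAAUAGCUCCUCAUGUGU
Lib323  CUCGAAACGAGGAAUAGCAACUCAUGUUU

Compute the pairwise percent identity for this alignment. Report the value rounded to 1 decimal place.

69.0%

Differing sites — 1:U/C; 3:A/C; 4:C/G; 5:G/A; 8:G/C; 12:A/G; 19:U/A; 20:C/A; 28:G/U.
20 of the 29 sites match, so the percent identity is 20/29 × 100 = 69.0%.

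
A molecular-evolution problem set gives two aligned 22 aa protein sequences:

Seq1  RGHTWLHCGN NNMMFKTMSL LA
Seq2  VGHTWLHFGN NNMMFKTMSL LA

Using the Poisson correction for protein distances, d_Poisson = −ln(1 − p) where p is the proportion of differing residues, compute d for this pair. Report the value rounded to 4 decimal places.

The sequences differ at positions 1 (R/V), 8 (C/F).
p = 2/22 = 0.090909.
d = −ln(1 − 0.090909) = −ln(0.909091) = 0.0953.

0.0953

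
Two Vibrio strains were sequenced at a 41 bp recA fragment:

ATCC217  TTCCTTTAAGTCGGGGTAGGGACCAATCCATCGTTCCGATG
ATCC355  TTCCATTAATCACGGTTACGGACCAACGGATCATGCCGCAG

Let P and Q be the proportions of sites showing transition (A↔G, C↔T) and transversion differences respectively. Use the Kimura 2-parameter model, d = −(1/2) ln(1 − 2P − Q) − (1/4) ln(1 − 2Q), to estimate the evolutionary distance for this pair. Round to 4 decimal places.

Mismatches occur at site 5 (T↔A, transversion), site 10 (G↔T, transversion), site 11 (T↔C, transition), site 12 (C↔A, transversion), site 13 (G↔C, transversion), site 16 (G↔T, transversion), site 19 (G↔C, transversion), site 27 (T↔C, transition), site 28 (C↔G, transversion), site 29 (C↔G, transversion), site 33 (G↔A, transition), site 35 (T↔G, transversion), site 39 (A↔C, transversion), site 40 (T↔A, transversion).
Of the 14 differences, 3 transitions and 11 transversions over 41 sites: P = 3/41 = 0.073171, Q = 11/41 = 0.268293.
d = −0.5·ln(0.585365) − 0.25·ln(0.463414) = −0.5·(-0.535520) − 0.25·(-0.769134) = 0.4600.

0.4600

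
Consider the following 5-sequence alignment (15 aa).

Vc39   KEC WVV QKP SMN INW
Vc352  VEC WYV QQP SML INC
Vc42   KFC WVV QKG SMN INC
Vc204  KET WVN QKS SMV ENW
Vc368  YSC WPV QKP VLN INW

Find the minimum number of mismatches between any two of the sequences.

3

Pairwise Hamming distances:
  Vc39 vs Vc352: 5
  Vc39 vs Vc42: 3
  Vc39 vs Vc204: 5
  Vc39 vs Vc368: 5
  Vc352 vs Vc42: 6
  Vc352 vs Vc204: 9
  Vc352 vs Vc368: 8
  Vc42 vs Vc204: 7
  Vc42 vs Vc368: 7
  Vc204 vs Vc368: 10
The smallest is 3, between Vc39 and Vc42.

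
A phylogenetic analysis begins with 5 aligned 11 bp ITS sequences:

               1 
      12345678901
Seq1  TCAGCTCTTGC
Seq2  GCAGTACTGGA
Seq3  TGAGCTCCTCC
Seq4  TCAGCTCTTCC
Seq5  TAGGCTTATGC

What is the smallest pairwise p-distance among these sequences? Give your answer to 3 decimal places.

0.091

Pairwise Hamming distances:
  Seq1 vs Seq2: 5
  Seq1 vs Seq3: 3
  Seq1 vs Seq4: 1
  Seq1 vs Seq5: 4
  Seq2 vs Seq3: 8
  Seq2 vs Seq4: 6
  Seq2 vs Seq5: 9
  Seq3 vs Seq4: 2
  Seq3 vs Seq5: 5
  Seq4 vs Seq5: 5
The smallest is 1 mismatch, between Seq1 and Seq4; p = 1/11 = 0.091.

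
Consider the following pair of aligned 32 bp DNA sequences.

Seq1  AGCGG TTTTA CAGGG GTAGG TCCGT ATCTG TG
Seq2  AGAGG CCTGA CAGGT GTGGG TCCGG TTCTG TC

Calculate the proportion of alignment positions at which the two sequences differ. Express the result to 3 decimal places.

The sequences differ at positions 3 (C/A), 6 (T/C), 7 (T/C), 9 (T/G), 15 (G/T), 18 (A/G), 25 (T/G), 26 (A/T), 32 (G/C).
There are 9 differences over 32 sites, so p = 9/32 = 0.281.

0.281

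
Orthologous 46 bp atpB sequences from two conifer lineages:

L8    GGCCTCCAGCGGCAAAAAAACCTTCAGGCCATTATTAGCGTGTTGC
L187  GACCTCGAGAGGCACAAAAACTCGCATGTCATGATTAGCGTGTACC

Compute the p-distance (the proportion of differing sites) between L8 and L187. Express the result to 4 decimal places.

Differing sites — 2:G/A; 7:C/G; 10:C/A; 15:A/C; 22:C/T; 23:T/C; 24:T/G; 27:G/T; 29:C/T; 33:T/G; 44:T/A; 45:G/C.
There are 12 differences over 46 sites, so p = 12/46 = 0.2609.

0.2609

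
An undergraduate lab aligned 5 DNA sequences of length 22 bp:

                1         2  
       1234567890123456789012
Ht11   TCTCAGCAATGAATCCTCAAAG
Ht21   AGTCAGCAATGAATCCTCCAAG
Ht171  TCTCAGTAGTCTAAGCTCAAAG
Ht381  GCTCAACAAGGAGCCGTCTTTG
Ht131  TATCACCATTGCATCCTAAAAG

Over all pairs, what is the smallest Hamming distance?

Pairwise Hamming distances:
  Ht11 vs Ht21: 3
  Ht11 vs Ht171: 6
  Ht11 vs Ht381: 9
  Ht11 vs Ht131: 5
  Ht21 vs Ht171: 9
  Ht21 vs Ht381: 10
  Ht21 vs Ht131: 7
  Ht171 vs Ht381: 14
  Ht171 vs Ht131: 9
  Ht381 vs Ht131: 13
The smallest is 3, between Ht11 and Ht21.

3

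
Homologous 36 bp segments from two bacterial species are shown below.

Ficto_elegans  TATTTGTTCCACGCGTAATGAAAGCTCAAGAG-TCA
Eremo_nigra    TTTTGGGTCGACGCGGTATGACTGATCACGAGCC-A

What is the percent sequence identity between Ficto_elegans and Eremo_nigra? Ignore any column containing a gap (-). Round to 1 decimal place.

Excluding the 2 gap columns leaves 34 comparable sites.
The sequences differ at positions 2 (A/T), 5 (T/G), 7 (T/G), 10 (C/G), 16 (T/G), 17 (A/T), 22 (A/C), 23 (A/T), 25 (C/A), 29 (A/C), 34 (T/C).
23 of the 34 comparable sites match, so the percent identity is 23/34 × 100 = 67.6%.

67.6%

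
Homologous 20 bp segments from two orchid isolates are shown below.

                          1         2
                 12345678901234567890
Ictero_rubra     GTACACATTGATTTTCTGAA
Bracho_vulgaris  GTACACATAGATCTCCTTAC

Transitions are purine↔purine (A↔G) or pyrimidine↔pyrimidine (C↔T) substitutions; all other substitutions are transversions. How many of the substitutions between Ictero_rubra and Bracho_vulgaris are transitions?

2

Mismatches occur at site 9 (T→A, transversion), site 13 (T→C, transition), site 15 (T→C, transition), site 18 (G→T, transversion), site 20 (A→C, transversion).
Of the 5 differences, 2 transitions and 3 transversions, so the answer is 2.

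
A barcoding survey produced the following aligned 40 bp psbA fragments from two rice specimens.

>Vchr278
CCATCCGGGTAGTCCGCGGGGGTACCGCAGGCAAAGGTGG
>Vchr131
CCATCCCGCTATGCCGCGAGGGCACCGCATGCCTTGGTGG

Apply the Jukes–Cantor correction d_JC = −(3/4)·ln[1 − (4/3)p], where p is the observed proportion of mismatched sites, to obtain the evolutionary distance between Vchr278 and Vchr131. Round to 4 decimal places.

0.3041

Differing sites — 7:G/C; 9:G/C; 12:G/T; 13:T/G; 19:G/A; 23:T/C; 30:G/T; 33:A/C; 34:A/T; 35:A/T.
p = 10/40 = 0.250000.
d = −0.75 · ln(1 − (4/3)·0.250000) = −0.75 · ln(0.666667) = −0.75 · (-0.405465) = 0.3041.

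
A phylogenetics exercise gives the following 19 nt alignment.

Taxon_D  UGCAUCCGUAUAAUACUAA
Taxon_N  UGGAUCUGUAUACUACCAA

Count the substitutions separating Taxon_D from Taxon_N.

Differing sites — 3:C/G; 7:C/U; 13:A/C; 17:U/C.
That gives 4 mismatches out of 19 aligned sites, so the Hamming distance is 4.

4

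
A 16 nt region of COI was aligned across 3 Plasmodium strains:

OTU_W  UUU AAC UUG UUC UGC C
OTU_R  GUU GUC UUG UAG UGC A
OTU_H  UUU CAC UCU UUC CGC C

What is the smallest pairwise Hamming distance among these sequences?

4

Pairwise Hamming distances:
  OTU_W vs OTU_R: 6
  OTU_W vs OTU_H: 4
  OTU_R vs OTU_H: 9
The smallest is 4, between OTU_W and OTU_H.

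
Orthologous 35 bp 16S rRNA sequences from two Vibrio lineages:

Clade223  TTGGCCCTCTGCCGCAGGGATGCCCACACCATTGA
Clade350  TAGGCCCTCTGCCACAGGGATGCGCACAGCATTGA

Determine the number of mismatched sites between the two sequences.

4

Differing sites — 2:T/A; 14:G/A; 24:C/G; 29:C/G.
That gives 4 mismatches out of 35 aligned sites, so the Hamming distance is 4.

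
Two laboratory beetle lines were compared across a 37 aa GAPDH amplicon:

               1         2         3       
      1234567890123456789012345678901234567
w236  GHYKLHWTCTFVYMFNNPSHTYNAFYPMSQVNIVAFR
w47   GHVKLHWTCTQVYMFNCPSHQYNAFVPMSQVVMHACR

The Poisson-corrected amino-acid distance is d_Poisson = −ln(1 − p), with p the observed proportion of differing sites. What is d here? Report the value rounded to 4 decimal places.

0.2787

Mismatches occur at site 3 (Y→V), site 11 (F→Q), site 17 (N→C), site 21 (T→Q), site 26 (Y→V), site 32 (N→V), site 33 (I→M), site 34 (V→H), site 36 (F→C).
p = 9/37 = 0.243243.
d = −ln(1 − 0.243243) = −ln(0.756757) = 0.2787.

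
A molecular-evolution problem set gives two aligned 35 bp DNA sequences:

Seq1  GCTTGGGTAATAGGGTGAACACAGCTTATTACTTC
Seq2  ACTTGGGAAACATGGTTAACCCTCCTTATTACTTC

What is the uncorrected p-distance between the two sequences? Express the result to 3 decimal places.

The sequences differ at positions 1 (G/A), 8 (T/A), 11 (T/C), 13 (G/T), 17 (G/T), 21 (A/C), 23 (A/T), 24 (G/C).
There are 8 differences over 35 sites, so p = 8/35 = 0.229.

0.229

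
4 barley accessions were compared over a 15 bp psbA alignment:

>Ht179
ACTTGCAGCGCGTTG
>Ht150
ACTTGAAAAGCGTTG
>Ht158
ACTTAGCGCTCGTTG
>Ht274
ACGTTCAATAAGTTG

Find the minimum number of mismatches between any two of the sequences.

3

Pairwise Hamming distances:
  Ht179 vs Ht150: 3
  Ht179 vs Ht158: 4
  Ht179 vs Ht274: 6
  Ht150 vs Ht158: 6
  Ht150 vs Ht274: 6
  Ht158 vs Ht274: 8
The smallest is 3, between Ht179 and Ht150.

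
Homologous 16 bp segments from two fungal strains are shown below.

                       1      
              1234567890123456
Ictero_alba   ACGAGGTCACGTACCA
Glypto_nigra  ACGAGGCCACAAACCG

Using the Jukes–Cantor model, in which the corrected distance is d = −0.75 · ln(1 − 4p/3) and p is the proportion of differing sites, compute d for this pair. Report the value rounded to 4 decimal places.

Mismatches occur at site 7 (T→C), site 11 (G→A), site 12 (T→A), site 16 (A→G).
p = 4/16 = 0.250000.
d = −0.75 · ln(1 − (4/3)·0.250000) = −0.75 · ln(0.666667) = −0.75 · (-0.405465) = 0.3041.

0.3041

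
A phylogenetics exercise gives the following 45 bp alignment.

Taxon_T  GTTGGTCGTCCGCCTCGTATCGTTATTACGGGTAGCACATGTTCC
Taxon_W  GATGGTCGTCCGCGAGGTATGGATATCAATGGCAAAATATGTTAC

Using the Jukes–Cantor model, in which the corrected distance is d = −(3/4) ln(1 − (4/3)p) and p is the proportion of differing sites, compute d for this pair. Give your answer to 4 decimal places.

0.4019

Differing sites — 2:T/A; 14:C/G; 15:T/A; 16:C/G; 21:C/G; 23:T/A; 27:T/C; 29:C/A; 30:G/T; 33:T/C; 35:G/A; 36:C/A; 38:C/T; 44:C/A.
p = 14/45 = 0.311111.
d = −0.75 · ln(1 − (4/3)·0.311111) = −0.75 · ln(0.585185) = −0.75 · (-0.535827) = 0.4019.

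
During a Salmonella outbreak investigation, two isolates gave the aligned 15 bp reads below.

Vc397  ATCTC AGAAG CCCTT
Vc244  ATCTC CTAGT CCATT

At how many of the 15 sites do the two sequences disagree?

5

The sequences differ at positions 6 (A/C), 7 (G/T), 9 (A/G), 10 (G/T), 13 (C/A).
That gives 5 mismatches out of 15 aligned sites, so the Hamming distance is 5.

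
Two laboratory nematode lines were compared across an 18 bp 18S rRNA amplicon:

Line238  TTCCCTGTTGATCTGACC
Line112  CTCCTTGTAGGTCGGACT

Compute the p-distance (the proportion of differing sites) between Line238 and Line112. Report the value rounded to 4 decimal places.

Mismatches occur at site 1 (T↔C), site 5 (C↔T), site 9 (T↔A), site 11 (A↔G), site 14 (T↔G), site 18 (C↔T).
There are 6 differences over 18 sites, so p = 6/18 = 0.3333.

0.3333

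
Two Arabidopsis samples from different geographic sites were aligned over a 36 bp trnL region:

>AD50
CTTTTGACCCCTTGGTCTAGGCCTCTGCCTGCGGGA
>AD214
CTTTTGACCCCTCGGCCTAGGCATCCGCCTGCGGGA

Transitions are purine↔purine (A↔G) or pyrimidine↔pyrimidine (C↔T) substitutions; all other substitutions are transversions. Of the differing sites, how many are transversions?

1

The sequences differ at positions 13 (T/C, transition), 16 (T/C, transition), 23 (C/A, transversion), 26 (T/C, transition).
Of the 4 differences, 3 transitions and 1 transversion, so the answer is 1.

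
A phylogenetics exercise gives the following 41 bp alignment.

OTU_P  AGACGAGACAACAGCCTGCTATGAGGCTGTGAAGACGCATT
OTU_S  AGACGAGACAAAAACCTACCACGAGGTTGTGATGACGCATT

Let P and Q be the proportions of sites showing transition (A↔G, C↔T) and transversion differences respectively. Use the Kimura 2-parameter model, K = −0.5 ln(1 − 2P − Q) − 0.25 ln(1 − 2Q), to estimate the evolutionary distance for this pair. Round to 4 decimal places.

0.1988

Differing sites — 12:C/A (Tv); 14:G/A (Ti); 18:G/A (Ti); 20:T/C (Ti); 22:T/C (Ti); 27:C/T (Ti); 33:A/T (Tv).
Of the 7 differences, 5 transitions and 2 transversions over 41 sites: P = 5/41 = 0.121951, Q = 2/41 = 0.048780.
d = −0.5·ln(0.707318) − 0.25·ln(0.902440) = −0.5·(-0.346275) − 0.25·(-0.102653) = 0.1988.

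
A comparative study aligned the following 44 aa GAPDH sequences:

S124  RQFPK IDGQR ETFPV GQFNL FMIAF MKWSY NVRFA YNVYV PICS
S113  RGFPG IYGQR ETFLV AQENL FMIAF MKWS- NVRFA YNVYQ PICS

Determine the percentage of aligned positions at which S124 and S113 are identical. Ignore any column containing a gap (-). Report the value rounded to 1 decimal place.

Excluding the 1 gap column leaves 43 comparable sites.
Mismatches occur at site 2 (Q/G), site 5 (K/G), site 7 (D/Y), site 14 (P/L), site 16 (G/A), site 18 (F/E), site 40 (V/Q).
36 of the 43 comparable sites match, so the percent identity is 36/43 × 100 = 83.7%.

83.7%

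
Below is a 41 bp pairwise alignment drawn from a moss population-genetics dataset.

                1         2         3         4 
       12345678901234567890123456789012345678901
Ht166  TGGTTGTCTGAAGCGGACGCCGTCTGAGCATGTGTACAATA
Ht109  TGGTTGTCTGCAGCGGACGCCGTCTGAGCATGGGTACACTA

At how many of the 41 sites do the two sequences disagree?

3

The sequences differ at positions 11 (A/C), 33 (T/G), 39 (A/C).
That gives 3 mismatches out of 41 aligned sites, so the Hamming distance is 3.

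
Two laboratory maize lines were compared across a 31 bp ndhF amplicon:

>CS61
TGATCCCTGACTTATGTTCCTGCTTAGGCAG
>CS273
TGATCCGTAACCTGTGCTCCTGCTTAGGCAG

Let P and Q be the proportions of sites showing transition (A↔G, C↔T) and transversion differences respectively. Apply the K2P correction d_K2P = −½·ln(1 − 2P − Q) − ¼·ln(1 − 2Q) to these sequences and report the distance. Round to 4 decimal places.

Mismatches occur at site 7 (C/G, transversion), site 9 (G/A, transition), site 12 (T/C, transition), site 14 (A/G, transition), site 17 (T/C, transition).
Of the 5 differences, 4 transitions and 1 transversion over 31 sites: P = 4/31 = 0.129032, Q = 1/31 = 0.032258.
d = −0.5·ln(0.709678) − 0.25·ln(0.935484) = −0.5·(-0.342944) − 0.25·(-0.066691) = 0.1881.

0.1881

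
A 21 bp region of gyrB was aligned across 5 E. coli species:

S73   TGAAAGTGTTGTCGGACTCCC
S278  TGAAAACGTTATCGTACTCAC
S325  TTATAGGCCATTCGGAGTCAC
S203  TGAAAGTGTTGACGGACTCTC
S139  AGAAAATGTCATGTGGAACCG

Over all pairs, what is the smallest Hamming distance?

Pairwise Hamming distances:
  S73 vs S278: 5
  S73 vs S325: 9
  S73 vs S203: 2
  S73 vs S139: 10
  S278 vs S325: 10
  S278 vs S203: 6
  S278 vs S139: 11
  S325 vs S203: 10
  S325 vs S139: 16
  S203 vs S139: 12
The smallest is 2, between S73 and S203.

2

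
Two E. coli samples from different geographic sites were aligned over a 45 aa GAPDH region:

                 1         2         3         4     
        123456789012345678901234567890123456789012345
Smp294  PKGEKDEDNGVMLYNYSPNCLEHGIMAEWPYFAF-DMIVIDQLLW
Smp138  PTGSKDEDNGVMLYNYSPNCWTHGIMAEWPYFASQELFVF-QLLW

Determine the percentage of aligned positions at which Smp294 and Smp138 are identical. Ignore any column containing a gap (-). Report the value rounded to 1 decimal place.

79.1%

Excluding the 2 gap columns leaves 43 comparable sites.
Differing sites — 2:K/T; 4:E/S; 21:L/W; 22:E/T; 34:F/S; 36:D/E; 37:M/L; 38:I/F; 40:I/F.
34 of the 43 comparable sites match, so the percent identity is 34/43 × 100 = 79.1%.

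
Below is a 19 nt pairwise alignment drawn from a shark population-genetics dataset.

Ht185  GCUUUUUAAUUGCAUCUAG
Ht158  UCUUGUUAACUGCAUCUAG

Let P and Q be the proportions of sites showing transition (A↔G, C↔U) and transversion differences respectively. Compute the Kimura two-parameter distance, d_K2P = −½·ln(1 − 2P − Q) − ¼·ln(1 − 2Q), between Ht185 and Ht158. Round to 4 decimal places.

0.1773

Differing sites — 1:G/U (Tv); 5:U/G (Tv); 10:U/C (Ti).
Of the 3 differences, 1 transition and 2 transversions over 19 sites: P = 1/19 = 0.052632, Q = 2/19 = 0.105263.
d = −0.5·ln(0.789473) − 0.25·ln(0.789474) = −0.5·(-0.236390) − 0.25·(-0.236388) = 0.1773.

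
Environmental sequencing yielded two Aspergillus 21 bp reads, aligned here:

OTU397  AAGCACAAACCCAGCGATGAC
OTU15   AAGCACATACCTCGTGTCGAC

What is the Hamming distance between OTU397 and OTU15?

6

The sequences differ at positions 8 (A/T), 12 (C/T), 13 (A/C), 15 (C/T), 17 (A/T), 18 (T/C).
That gives 6 mismatches out of 21 aligned sites, so the Hamming distance is 6.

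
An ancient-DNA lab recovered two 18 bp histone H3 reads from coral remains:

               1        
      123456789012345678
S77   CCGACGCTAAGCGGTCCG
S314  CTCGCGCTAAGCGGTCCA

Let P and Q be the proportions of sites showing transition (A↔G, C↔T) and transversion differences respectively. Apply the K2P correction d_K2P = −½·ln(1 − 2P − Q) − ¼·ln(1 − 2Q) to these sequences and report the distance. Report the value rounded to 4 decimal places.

0.2757

The sequences differ at positions 2 (C/T, transition), 3 (G/C, transversion), 4 (A/G, transition), 18 (G/A, transition).
Of the 4 differences, 3 transitions and 1 transversion over 18 sites: P = 3/18 = 0.166667, Q = 1/18 = 0.055556.
d = −0.5·ln(0.611110) − 0.25·ln(0.888888) = −0.5·(-0.492478) − 0.25·(-0.117784) = 0.2757.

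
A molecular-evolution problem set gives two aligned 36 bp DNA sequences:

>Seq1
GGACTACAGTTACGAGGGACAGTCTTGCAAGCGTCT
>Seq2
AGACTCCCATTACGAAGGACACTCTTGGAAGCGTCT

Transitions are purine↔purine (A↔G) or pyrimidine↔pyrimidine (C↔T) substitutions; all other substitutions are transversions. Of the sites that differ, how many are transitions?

Mismatches occur at site 1 (G/A, transition), site 6 (A/C, transversion), site 8 (A/C, transversion), site 9 (G/A, transition), site 16 (G/A, transition), site 22 (G/C, transversion), site 28 (C/G, transversion).
Of the 7 differences, 3 transitions and 4 transversions, so the answer is 3.

3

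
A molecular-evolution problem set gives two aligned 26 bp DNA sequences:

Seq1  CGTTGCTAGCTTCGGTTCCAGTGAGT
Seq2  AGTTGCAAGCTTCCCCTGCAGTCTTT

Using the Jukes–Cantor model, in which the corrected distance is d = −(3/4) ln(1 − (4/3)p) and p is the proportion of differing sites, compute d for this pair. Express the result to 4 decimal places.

Differing sites — 1:C/A; 7:T/A; 14:G/C; 15:G/C; 16:T/C; 18:C/G; 23:G/C; 24:A/T; 25:G/T.
p = 9/26 = 0.346154.
d = −0.75 · ln(1 − (4/3)·0.346154) = −0.75 · ln(0.538461) = −0.75 · (-0.619040) = 0.4643.

0.4643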